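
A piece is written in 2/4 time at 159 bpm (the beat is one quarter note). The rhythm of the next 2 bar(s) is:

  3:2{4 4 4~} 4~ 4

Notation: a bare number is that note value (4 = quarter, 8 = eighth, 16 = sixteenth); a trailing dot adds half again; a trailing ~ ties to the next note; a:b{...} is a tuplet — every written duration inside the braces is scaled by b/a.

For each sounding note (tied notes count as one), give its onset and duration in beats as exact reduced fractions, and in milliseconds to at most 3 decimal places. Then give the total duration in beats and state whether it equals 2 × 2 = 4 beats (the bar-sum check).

1) 0.0ms=0b +251.572ms=2/3b
2) 251.572ms=2/3b +251.572ms=2/3b
3) 503.145ms=4/3b +1006.289ms=8/3b
Σ=4b of 4 (159bpm 2/4) — PASS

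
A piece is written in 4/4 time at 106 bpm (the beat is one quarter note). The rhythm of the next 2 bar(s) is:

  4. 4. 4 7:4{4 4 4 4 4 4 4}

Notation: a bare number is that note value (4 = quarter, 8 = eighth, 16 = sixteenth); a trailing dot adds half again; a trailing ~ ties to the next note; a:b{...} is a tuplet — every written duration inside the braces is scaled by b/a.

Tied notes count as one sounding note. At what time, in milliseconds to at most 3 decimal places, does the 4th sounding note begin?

note 4 onset = 4b = 2264.151ms

1. 0.0ms @ 0 + 849.057ms (3/2)
2. 849.057ms @ 3/2 + 849.057ms (3/2)
3. 1698.113ms @ 3 + 566.038ms (1)
4. 2264.151ms @ 4 + 323.45ms (4/7)
5. 2587.601ms @ 32/7 + 323.45ms (4/7)
6. 2911.051ms @ 36/7 + 323.45ms (4/7)
7. 3234.501ms @ 40/7 + 323.45ms (4/7)
8. 3557.951ms @ 44/7 + 323.45ms (4/7)
9. 3881.402ms @ 48/7 + 323.45ms (4/7)
10. 4204.852ms @ 52/7 + 323.45ms (4/7)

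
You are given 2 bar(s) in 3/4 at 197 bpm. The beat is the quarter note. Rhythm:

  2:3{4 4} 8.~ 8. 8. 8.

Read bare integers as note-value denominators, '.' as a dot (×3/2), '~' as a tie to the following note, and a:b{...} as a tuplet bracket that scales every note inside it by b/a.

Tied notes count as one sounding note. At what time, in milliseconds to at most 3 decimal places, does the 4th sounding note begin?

1. 0.0ms @ 0 + 456.853ms (3/2)
2. 456.853ms @ 3/2 + 456.853ms (3/2)
3. 913.706ms @ 3 + 456.853ms (3/2)
4. 1370.558ms @ 9/2 + 228.426ms (3/4)
5. 1598.985ms @ 21/4 + 228.426ms (3/4)

note 4 onset = 9/2b = 1370.558ms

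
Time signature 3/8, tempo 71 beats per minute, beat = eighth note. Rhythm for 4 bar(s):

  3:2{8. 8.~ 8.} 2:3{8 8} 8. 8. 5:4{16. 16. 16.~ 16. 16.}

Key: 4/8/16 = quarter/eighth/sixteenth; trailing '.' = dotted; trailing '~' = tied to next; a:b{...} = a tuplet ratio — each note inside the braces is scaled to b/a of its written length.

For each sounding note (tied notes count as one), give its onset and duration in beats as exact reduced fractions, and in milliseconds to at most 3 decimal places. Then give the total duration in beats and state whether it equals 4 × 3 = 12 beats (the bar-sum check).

1) 0.0ms=0b +845.07ms=1b
2) 845.07ms=1b +1690.141ms=2b
3) 2535.211ms=3b +1267.606ms=3/2b
4) 3802.817ms=9/2b +1267.606ms=3/2b
5) 5070.423ms=6b +1267.606ms=3/2b
6) 6338.028ms=15/2b +1267.606ms=3/2b
7) 7605.634ms=9b +507.042ms=3/5b
8) 8112.676ms=48/5b +507.042ms=3/5b
9) 8619.718ms=51/5b +1014.085ms=6/5b
10) 9633.803ms=57/5b +507.042ms=3/5b
Σ=12b of 12 (71bpm 3/8) — PASS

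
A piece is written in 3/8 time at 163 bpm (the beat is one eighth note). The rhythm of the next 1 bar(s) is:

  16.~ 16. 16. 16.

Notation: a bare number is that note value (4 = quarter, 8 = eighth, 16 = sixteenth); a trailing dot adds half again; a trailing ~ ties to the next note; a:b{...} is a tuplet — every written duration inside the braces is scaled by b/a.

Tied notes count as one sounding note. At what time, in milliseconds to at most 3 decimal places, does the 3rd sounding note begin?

note 3 onset = 9/4b = 828.221ms

1. 0.0ms @ 0 + 552.147ms (3/2)
2. 552.147ms @ 3/2 + 276.074ms (3/4)
3. 828.221ms @ 9/4 + 276.074ms (3/4)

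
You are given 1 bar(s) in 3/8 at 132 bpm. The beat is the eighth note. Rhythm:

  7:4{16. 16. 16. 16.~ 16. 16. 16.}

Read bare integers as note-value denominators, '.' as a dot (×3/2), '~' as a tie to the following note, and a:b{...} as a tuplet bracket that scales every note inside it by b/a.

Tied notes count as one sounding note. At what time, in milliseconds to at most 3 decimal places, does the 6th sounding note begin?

1. 0.0ms @ 0 + 194.805ms (3/7)
2. 194.805ms @ 3/7 + 194.805ms (3/7)
3. 389.61ms @ 6/7 + 194.805ms (3/7)
4. 584.416ms @ 9/7 + 389.61ms (6/7)
5. 974.026ms @ 15/7 + 194.805ms (3/7)
6. 1168.831ms @ 18/7 + 194.805ms (3/7)

note 6 onset = 18/7b = 1168.831ms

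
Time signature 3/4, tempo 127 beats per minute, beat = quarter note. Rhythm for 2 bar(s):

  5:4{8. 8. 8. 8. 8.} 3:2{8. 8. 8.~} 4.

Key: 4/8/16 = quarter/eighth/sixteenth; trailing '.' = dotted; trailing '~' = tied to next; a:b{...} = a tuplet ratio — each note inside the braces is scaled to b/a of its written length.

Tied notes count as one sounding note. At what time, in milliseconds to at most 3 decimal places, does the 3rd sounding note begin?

note 3 onset = 6/5b = 566.929ms

1. 0.0ms @ 0 + 283.465ms (3/5)
2. 283.465ms @ 3/5 + 283.465ms (3/5)
3. 566.929ms @ 6/5 + 283.465ms (3/5)
4. 850.394ms @ 9/5 + 283.465ms (3/5)
5. 1133.858ms @ 12/5 + 283.465ms (3/5)
6. 1417.323ms @ 3 + 236.22ms (1/2)
7. 1653.543ms @ 7/2 + 236.22ms (1/2)
8. 1889.764ms @ 4 + 944.882ms (2)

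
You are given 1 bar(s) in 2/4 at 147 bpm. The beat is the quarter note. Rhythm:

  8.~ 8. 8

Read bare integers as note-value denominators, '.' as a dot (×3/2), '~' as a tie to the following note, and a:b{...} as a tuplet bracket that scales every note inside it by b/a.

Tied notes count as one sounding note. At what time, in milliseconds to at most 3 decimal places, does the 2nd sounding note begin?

note 2 onset = 3/2b = 612.245ms

1. 0.0ms @ 0 + 612.245ms (3/2)
2. 612.245ms @ 3/2 + 204.082ms (1/2)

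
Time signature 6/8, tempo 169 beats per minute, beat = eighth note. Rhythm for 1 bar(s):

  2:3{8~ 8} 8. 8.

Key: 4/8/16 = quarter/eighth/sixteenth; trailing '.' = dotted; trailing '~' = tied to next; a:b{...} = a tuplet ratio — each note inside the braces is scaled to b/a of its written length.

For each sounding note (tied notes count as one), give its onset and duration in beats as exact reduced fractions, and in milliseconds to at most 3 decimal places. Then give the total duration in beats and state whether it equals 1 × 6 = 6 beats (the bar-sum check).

1) 0.0ms=0b +1065.089ms=3b
2) 1065.089ms=3b +532.544ms=3/2b
3) 1597.633ms=9/2b +532.544ms=3/2b
Σ=6b of 6 (169bpm 6/8) — PASS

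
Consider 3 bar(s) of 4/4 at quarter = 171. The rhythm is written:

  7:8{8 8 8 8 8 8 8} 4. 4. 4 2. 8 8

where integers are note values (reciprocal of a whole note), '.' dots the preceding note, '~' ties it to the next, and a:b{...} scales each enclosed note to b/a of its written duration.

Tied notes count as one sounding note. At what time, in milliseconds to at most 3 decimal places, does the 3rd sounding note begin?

note 3 onset = 8/7b = 401.003ms

1. 0.0ms @ 0 + 200.501ms (4/7)
2. 200.501ms @ 4/7 + 200.501ms (4/7)
3. 401.003ms @ 8/7 + 200.501ms (4/7)
4. 601.504ms @ 12/7 + 200.501ms (4/7)
5. 802.005ms @ 16/7 + 200.501ms (4/7)
6. 1002.506ms @ 20/7 + 200.501ms (4/7)
7. 1203.008ms @ 24/7 + 200.501ms (4/7)
8. 1403.509ms @ 4 + 526.316ms (3/2)
9. 1929.825ms @ 11/2 + 526.316ms (3/2)
10. 2456.14ms @ 7 + 350.877ms (1)
11. 2807.018ms @ 8 + 1052.632ms (3)
12. 3859.649ms @ 11 + 175.439ms (1/2)
13. 4035.088ms @ 23/2 + 175.439ms (1/2)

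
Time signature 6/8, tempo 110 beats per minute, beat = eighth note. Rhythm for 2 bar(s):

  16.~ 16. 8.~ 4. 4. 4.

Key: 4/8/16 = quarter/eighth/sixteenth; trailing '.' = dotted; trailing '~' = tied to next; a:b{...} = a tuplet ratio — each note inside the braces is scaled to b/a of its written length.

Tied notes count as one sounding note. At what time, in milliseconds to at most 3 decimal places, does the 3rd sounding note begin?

note 3 onset = 6b = 3272.727ms

1. 0.0ms @ 0 + 818.182ms (3/2)
2. 818.182ms @ 3/2 + 2454.545ms (9/2)
3. 3272.727ms @ 6 + 1636.364ms (3)
4. 4909.091ms @ 9 + 1636.364ms (3)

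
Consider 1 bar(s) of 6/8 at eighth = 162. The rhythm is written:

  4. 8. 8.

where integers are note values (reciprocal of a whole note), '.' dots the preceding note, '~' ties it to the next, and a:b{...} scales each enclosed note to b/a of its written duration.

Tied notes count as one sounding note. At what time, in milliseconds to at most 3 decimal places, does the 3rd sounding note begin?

1. 0.0ms @ 0 + 1111.111ms (3)
2. 1111.111ms @ 3 + 555.556ms (3/2)
3. 1666.667ms @ 9/2 + 555.556ms (3/2)

note 3 onset = 9/2b = 1666.667ms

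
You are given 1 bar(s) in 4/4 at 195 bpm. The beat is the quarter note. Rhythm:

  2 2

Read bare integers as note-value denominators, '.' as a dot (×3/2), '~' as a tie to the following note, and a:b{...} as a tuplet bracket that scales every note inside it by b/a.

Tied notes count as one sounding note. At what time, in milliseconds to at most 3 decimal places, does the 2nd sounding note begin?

1. 0.0ms @ 0 + 615.385ms (2)
2. 615.385ms @ 2 + 615.385ms (2)

note 2 onset = 2b = 615.385ms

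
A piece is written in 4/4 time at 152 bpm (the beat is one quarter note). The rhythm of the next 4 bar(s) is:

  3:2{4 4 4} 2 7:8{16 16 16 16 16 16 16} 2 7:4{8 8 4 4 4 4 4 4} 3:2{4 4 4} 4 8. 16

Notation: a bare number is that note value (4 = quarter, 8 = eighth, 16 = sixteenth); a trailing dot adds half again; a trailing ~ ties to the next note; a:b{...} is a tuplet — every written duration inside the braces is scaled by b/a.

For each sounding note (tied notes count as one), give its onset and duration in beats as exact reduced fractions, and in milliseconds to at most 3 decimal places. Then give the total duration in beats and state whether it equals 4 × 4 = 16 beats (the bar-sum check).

1) 0.0ms=0b +263.158ms=2/3b
2) 263.158ms=2/3b +263.158ms=2/3b
3) 526.316ms=4/3b +263.158ms=2/3b
4) 789.474ms=2b +789.474ms=2b
5) 1578.947ms=4b +112.782ms=2/7b
6) 1691.729ms=30/7b +112.782ms=2/7b
7) 1804.511ms=32/7b +112.782ms=2/7b
8) 1917.293ms=34/7b +112.782ms=2/7b
9) 2030.075ms=36/7b +112.782ms=2/7b
10) 2142.857ms=38/7b +112.782ms=2/7b
11) 2255.639ms=40/7b +112.782ms=2/7b
12) 2368.421ms=6b +789.474ms=2b
13) 3157.895ms=8b +112.782ms=2/7b
14) 3270.677ms=58/7b +112.782ms=2/7b
15) 3383.459ms=60/7b +225.564ms=4/7b
16) 3609.023ms=64/7b +225.564ms=4/7b
17) 3834.586ms=68/7b +225.564ms=4/7b
18) 4060.15ms=72/7b +225.564ms=4/7b
19) 4285.714ms=76/7b +225.564ms=4/7b
20) 4511.278ms=80/7b +225.564ms=4/7b
21) 4736.842ms=12b +263.158ms=2/3b
22) 5000.0ms=38/3b +263.158ms=2/3b
23) 5263.158ms=40/3b +263.158ms=2/3b
24) 5526.316ms=14b +394.737ms=1b
25) 5921.053ms=15b +296.053ms=3/4b
26) 6217.105ms=63/4b +98.684ms=1/4b
Σ=16b of 16 (152bpm 4/4) — PASS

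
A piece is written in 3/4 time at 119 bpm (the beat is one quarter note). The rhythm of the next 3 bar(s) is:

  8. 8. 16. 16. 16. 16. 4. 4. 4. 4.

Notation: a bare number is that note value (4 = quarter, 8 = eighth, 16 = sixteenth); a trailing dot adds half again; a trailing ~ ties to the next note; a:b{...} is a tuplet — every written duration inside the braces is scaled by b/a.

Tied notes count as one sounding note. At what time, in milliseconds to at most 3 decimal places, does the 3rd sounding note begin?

1. 0.0ms @ 0 + 378.151ms (3/4)
2. 378.151ms @ 3/4 + 378.151ms (3/4)
3. 756.303ms @ 3/2 + 189.076ms (3/8)
4. 945.378ms @ 15/8 + 189.076ms (3/8)
5. 1134.454ms @ 9/4 + 189.076ms (3/8)
6. 1323.529ms @ 21/8 + 189.076ms (3/8)
7. 1512.605ms @ 3 + 756.303ms (3/2)
8. 2268.908ms @ 9/2 + 756.303ms (3/2)
9. 3025.21ms @ 6 + 756.303ms (3/2)
10. 3781.513ms @ 15/2 + 756.303ms (3/2)

note 3 onset = 3/2b = 756.303ms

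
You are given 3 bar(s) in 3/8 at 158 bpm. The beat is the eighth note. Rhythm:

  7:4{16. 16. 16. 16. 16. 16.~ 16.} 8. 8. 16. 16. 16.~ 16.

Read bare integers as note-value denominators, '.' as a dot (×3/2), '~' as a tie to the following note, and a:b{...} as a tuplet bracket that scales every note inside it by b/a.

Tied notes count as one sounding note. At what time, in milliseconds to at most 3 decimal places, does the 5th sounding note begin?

1. 0.0ms @ 0 + 162.749ms (3/7)
2. 162.749ms @ 3/7 + 162.749ms (3/7)
3. 325.497ms @ 6/7 + 162.749ms (3/7)
4. 488.246ms @ 9/7 + 162.749ms (3/7)
5. 650.995ms @ 12/7 + 162.749ms (3/7)
6. 813.743ms @ 15/7 + 325.497ms (6/7)
7. 1139.241ms @ 3 + 569.62ms (3/2)
8. 1708.861ms @ 9/2 + 569.62ms (3/2)
9. 2278.481ms @ 6 + 284.81ms (3/4)
10. 2563.291ms @ 27/4 + 284.81ms (3/4)
11. 2848.101ms @ 15/2 + 569.62ms (3/2)

note 5 onset = 12/7b = 650.995ms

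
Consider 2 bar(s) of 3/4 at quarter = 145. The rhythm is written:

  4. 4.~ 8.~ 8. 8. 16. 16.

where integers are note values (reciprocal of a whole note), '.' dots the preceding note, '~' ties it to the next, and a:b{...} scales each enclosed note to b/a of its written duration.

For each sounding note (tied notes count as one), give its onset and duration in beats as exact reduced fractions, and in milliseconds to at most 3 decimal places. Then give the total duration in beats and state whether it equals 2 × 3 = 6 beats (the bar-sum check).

1) 0.0ms=0b +620.69ms=3/2b
2) 620.69ms=3/2b +1241.379ms=3b
3) 1862.069ms=9/2b +310.345ms=3/4b
4) 2172.414ms=21/4b +155.172ms=3/8b
5) 2327.586ms=45/8b +155.172ms=3/8b
Σ=6b of 6 (145bpm 3/4) — PASS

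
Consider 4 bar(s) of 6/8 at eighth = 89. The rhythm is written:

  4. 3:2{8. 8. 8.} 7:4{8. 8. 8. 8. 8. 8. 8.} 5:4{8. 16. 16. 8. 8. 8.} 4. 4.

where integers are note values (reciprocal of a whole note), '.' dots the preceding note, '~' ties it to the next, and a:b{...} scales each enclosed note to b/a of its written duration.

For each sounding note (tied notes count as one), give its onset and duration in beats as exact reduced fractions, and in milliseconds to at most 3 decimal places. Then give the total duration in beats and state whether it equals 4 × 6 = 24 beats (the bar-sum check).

1) 0.0ms=0b +2022.472ms=3b
2) 2022.472ms=3b +674.157ms=1b
3) 2696.629ms=4b +674.157ms=1b
4) 3370.787ms=5b +674.157ms=1b
5) 4044.944ms=6b +577.849ms=6/7b
6) 4622.793ms=48/7b +577.849ms=6/7b
7) 5200.642ms=54/7b +577.849ms=6/7b
8) 5778.491ms=60/7b +577.849ms=6/7b
9) 6356.34ms=66/7b +577.849ms=6/7b
10) 6934.189ms=72/7b +577.849ms=6/7b
11) 7512.039ms=78/7b +577.849ms=6/7b
12) 8089.888ms=12b +808.989ms=6/5b
13) 8898.876ms=66/5b +404.494ms=3/5b
14) 9303.371ms=69/5b +404.494ms=3/5b
15) 9707.865ms=72/5b +808.989ms=6/5b
16) 10516.854ms=78/5b +808.989ms=6/5b
17) 11325.843ms=84/5b +808.989ms=6/5b
18) 12134.831ms=18b +2022.472ms=3b
19) 14157.303ms=21b +2022.472ms=3b
Σ=24b of 24 (89bpm 6/8) — PASS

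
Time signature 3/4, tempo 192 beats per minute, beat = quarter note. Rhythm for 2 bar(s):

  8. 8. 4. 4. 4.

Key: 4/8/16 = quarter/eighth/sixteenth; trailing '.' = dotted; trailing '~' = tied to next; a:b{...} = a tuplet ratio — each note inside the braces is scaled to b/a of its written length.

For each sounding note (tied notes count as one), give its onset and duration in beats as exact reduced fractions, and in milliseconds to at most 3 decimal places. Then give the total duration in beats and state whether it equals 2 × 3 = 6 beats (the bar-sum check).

1) 0.0ms=0b +234.375ms=3/4b
2) 234.375ms=3/4b +234.375ms=3/4b
3) 468.75ms=3/2b +468.75ms=3/2b
4) 937.5ms=3b +468.75ms=3/2b
5) 1406.25ms=9/2b +468.75ms=3/2b
Σ=6b of 6 (192bpm 3/4) — PASS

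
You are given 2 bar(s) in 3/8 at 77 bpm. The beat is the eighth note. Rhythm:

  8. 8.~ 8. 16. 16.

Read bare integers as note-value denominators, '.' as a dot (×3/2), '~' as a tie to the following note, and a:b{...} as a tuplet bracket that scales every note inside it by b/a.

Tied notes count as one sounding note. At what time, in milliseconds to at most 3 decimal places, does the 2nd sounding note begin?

note 2 onset = 3/2b = 1168.831ms

1. 0.0ms @ 0 + 1168.831ms (3/2)
2. 1168.831ms @ 3/2 + 2337.662ms (3)
3. 3506.494ms @ 9/2 + 584.416ms (3/4)
4. 4090.909ms @ 21/4 + 584.416ms (3/4)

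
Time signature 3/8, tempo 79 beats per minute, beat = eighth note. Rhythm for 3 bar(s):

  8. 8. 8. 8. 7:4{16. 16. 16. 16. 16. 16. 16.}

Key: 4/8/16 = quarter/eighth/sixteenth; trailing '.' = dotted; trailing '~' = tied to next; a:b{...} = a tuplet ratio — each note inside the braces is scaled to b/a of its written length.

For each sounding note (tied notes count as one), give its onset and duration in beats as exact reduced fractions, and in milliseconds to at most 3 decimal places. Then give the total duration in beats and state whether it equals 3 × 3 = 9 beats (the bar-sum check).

1) 0.0ms=0b +1139.241ms=3/2b
2) 1139.241ms=3/2b +1139.241ms=3/2b
3) 2278.481ms=3b +1139.241ms=3/2b
4) 3417.722ms=9/2b +1139.241ms=3/2b
5) 4556.962ms=6b +325.497ms=3/7b
6) 4882.459ms=45/7b +325.497ms=3/7b
7) 5207.957ms=48/7b +325.497ms=3/7b
8) 5533.454ms=51/7b +325.497ms=3/7b
9) 5858.951ms=54/7b +325.497ms=3/7b
10) 6184.448ms=57/7b +325.497ms=3/7b
11) 6509.946ms=60/7b +325.497ms=3/7b
Σ=9b of 9 (79bpm 3/8) — PASS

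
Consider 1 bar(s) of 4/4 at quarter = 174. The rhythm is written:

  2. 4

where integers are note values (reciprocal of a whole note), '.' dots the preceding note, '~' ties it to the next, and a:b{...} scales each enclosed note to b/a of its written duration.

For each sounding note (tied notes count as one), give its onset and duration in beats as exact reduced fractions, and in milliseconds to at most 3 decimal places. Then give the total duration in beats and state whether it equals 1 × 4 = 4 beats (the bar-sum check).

1) 0.0ms=0b +1034.483ms=3b
2) 1034.483ms=3b +344.828ms=1b
Σ=4b of 4 (174bpm 4/4) — PASS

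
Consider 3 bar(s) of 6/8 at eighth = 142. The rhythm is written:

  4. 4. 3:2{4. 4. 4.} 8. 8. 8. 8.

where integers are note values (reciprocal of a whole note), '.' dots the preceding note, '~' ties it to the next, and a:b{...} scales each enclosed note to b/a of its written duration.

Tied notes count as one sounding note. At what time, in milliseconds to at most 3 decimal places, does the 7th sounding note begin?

1. 0.0ms @ 0 + 1267.606ms (3)
2. 1267.606ms @ 3 + 1267.606ms (3)
3. 2535.211ms @ 6 + 845.07ms (2)
4. 3380.282ms @ 8 + 845.07ms (2)
5. 4225.352ms @ 10 + 845.07ms (2)
6. 5070.423ms @ 12 + 633.803ms (3/2)
7. 5704.225ms @ 27/2 + 633.803ms (3/2)
8. 6338.028ms @ 15 + 633.803ms (3/2)
9. 6971.831ms @ 33/2 + 633.803ms (3/2)

note 7 onset = 27/2b = 5704.225ms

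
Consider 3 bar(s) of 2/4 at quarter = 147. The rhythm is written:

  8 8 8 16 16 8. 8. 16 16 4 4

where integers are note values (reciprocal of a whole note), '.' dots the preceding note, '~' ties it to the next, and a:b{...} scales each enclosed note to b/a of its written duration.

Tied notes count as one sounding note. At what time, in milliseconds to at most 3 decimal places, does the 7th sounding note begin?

note 7 onset = 11/4b = 1122.449ms

1. 0.0ms @ 0 + 204.082ms (1/2)
2. 204.082ms @ 1/2 + 204.082ms (1/2)
3. 408.163ms @ 1 + 204.082ms (1/2)
4. 612.245ms @ 3/2 + 102.041ms (1/4)
5. 714.286ms @ 7/4 + 102.041ms (1/4)
6. 816.327ms @ 2 + 306.122ms (3/4)
7. 1122.449ms @ 11/4 + 306.122ms (3/4)
8. 1428.571ms @ 7/2 + 102.041ms (1/4)
9. 1530.612ms @ 15/4 + 102.041ms (1/4)
10. 1632.653ms @ 4 + 408.163ms (1)
11. 2040.816ms @ 5 + 408.163ms (1)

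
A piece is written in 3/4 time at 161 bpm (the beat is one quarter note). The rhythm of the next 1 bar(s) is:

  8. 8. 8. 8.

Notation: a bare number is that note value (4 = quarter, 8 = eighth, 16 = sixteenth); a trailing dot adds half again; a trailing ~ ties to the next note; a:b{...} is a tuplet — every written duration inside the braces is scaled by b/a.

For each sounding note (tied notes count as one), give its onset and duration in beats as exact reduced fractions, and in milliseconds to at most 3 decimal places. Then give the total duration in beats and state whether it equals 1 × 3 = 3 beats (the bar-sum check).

1) 0.0ms=0b +279.503ms=3/4b
2) 279.503ms=3/4b +279.503ms=3/4b
3) 559.006ms=3/2b +279.503ms=3/4b
4) 838.509ms=9/4b +279.503ms=3/4b
Σ=3b of 3 (161bpm 3/4) — PASS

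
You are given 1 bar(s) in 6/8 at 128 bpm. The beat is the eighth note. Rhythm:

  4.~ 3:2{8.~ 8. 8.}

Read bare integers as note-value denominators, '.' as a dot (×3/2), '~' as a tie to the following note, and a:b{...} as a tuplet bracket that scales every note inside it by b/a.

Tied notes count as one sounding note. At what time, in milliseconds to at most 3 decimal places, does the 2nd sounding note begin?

note 2 onset = 5b = 2343.75ms

1. 0.0ms @ 0 + 2343.75ms (5)
2. 2343.75ms @ 5 + 468.75ms (1)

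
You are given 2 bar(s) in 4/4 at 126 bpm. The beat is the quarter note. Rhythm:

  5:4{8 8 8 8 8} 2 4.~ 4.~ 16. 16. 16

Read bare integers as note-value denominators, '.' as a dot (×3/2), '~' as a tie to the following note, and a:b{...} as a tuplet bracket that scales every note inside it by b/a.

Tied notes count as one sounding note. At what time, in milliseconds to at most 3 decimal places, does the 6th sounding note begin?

note 6 onset = 2b = 952.381ms

1. 0.0ms @ 0 + 190.476ms (2/5)
2. 190.476ms @ 2/5 + 190.476ms (2/5)
3. 380.952ms @ 4/5 + 190.476ms (2/5)
4. 571.429ms @ 6/5 + 190.476ms (2/5)
5. 761.905ms @ 8/5 + 190.476ms (2/5)
6. 952.381ms @ 2 + 952.381ms (2)
7. 1904.762ms @ 4 + 1607.143ms (27/8)
8. 3511.905ms @ 59/8 + 178.571ms (3/8)
9. 3690.476ms @ 31/4 + 119.048ms (1/4)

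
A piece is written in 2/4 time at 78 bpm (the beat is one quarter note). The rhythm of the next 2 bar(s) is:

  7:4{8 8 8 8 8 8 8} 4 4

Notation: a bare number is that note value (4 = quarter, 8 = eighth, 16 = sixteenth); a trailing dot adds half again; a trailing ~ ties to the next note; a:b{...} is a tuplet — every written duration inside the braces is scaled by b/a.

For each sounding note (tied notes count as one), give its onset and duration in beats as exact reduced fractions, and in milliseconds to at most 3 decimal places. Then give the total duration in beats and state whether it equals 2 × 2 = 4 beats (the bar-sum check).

1) 0.0ms=0b +219.78ms=2/7b
2) 219.78ms=2/7b +219.78ms=2/7b
3) 439.56ms=4/7b +219.78ms=2/7b
4) 659.341ms=6/7b +219.78ms=2/7b
5) 879.121ms=8/7b +219.78ms=2/7b
6) 1098.901ms=10/7b +219.78ms=2/7b
7) 1318.681ms=12/7b +219.78ms=2/7b
8) 1538.462ms=2b +769.231ms=1b
9) 2307.692ms=3b +769.231ms=1b
Σ=4b of 4 (78bpm 2/4) — PASS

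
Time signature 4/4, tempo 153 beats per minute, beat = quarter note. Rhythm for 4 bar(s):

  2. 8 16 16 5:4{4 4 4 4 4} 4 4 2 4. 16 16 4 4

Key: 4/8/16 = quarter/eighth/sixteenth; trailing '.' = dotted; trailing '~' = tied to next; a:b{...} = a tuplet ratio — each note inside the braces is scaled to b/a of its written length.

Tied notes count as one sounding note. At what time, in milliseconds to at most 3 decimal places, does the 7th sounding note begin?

note 7 onset = 28/5b = 2196.078ms

1. 0.0ms @ 0 + 1176.471ms (3)
2. 1176.471ms @ 3 + 196.078ms (1/2)
3. 1372.549ms @ 7/2 + 98.039ms (1/4)
4. 1470.588ms @ 15/4 + 98.039ms (1/4)
5. 1568.627ms @ 4 + 313.725ms (4/5)
6. 1882.353ms @ 24/5 + 313.725ms (4/5)
7. 2196.078ms @ 28/5 + 313.725ms (4/5)
8. 2509.804ms @ 32/5 + 313.725ms (4/5)
9. 2823.529ms @ 36/5 + 313.725ms (4/5)
10. 3137.255ms @ 8 + 392.157ms (1)
11. 3529.412ms @ 9 + 392.157ms (1)
12. 3921.569ms @ 10 + 784.314ms (2)
13. 4705.882ms @ 12 + 588.235ms (3/2)
14. 5294.118ms @ 27/2 + 98.039ms (1/4)
15. 5392.157ms @ 55/4 + 98.039ms (1/4)
16. 5490.196ms @ 14 + 392.157ms (1)
17. 5882.353ms @ 15 + 392.157ms (1)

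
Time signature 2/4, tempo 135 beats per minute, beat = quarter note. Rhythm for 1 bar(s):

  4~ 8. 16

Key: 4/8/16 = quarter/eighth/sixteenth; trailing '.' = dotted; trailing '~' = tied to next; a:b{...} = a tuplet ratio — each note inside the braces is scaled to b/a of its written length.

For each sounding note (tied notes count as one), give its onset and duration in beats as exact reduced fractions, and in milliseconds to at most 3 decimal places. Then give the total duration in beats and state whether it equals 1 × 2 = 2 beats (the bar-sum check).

1) 0.0ms=0b +777.778ms=7/4b
2) 777.778ms=7/4b +111.111ms=1/4b
Σ=2b of 2 (135bpm 2/4) — PASS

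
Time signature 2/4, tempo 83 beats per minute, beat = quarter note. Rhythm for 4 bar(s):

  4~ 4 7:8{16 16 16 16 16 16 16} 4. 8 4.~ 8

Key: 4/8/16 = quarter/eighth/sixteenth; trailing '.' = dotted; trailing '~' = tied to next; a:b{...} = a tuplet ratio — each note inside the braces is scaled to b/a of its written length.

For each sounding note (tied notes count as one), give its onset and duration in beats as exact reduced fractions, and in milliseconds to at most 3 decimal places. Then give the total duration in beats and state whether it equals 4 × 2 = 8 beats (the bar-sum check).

1) 0.0ms=0b +1445.783ms=2b
2) 1445.783ms=2b +206.54ms=2/7b
3) 1652.324ms=16/7b +206.54ms=2/7b
4) 1858.864ms=18/7b +206.54ms=2/7b
5) 2065.404ms=20/7b +206.54ms=2/7b
6) 2271.945ms=22/7b +206.54ms=2/7b
7) 2478.485ms=24/7b +206.54ms=2/7b
8) 2685.026ms=26/7b +206.54ms=2/7b
9) 2891.566ms=4b +1084.337ms=3/2b
10) 3975.904ms=11/2b +361.446ms=1/2b
11) 4337.349ms=6b +1445.783ms=2b
Σ=8b of 8 (83bpm 2/4) — PASS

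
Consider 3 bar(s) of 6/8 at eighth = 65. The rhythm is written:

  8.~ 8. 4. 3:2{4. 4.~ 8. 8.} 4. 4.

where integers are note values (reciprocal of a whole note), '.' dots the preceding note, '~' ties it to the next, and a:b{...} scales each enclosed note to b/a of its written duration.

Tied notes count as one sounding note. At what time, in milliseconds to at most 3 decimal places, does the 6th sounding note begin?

note 6 onset = 12b = 11076.923ms

1. 0.0ms @ 0 + 2769.231ms (3)
2. 2769.231ms @ 3 + 2769.231ms (3)
3. 5538.462ms @ 6 + 1846.154ms (2)
4. 7384.615ms @ 8 + 2769.231ms (3)
5. 10153.846ms @ 11 + 923.077ms (1)
6. 11076.923ms @ 12 + 2769.231ms (3)
7. 13846.154ms @ 15 + 2769.231ms (3)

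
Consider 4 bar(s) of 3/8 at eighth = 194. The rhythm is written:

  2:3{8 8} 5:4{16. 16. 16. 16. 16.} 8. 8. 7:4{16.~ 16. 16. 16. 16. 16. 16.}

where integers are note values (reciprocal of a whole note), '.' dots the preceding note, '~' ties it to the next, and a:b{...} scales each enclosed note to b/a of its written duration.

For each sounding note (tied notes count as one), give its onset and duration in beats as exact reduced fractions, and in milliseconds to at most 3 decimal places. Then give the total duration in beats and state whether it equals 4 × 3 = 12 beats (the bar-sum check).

1) 0.0ms=0b +463.918ms=3/2b
2) 463.918ms=3/2b +463.918ms=3/2b
3) 927.835ms=3b +185.567ms=3/5b
4) 1113.402ms=18/5b +185.567ms=3/5b
5) 1298.969ms=21/5b +185.567ms=3/5b
6) 1484.536ms=24/5b +185.567ms=3/5b
7) 1670.103ms=27/5b +185.567ms=3/5b
8) 1855.67ms=6b +463.918ms=3/2b
9) 2319.588ms=15/2b +463.918ms=3/2b
10) 2783.505ms=9b +265.096ms=6/7b
11) 3048.601ms=69/7b +132.548ms=3/7b
12) 3181.149ms=72/7b +132.548ms=3/7b
13) 3313.697ms=75/7b +132.548ms=3/7b
14) 3446.244ms=78/7b +132.548ms=3/7b
15) 3578.792ms=81/7b +132.548ms=3/7b
Σ=12b of 12 (194bpm 3/8) — PASS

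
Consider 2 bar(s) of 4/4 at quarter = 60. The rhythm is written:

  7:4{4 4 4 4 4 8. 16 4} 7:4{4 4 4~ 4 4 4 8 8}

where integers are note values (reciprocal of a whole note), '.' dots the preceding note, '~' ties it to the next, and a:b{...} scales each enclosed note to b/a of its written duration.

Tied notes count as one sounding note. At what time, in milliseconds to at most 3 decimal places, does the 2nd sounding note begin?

1. 0.0ms @ 0 + 571.429ms (4/7)
2. 571.429ms @ 4/7 + 571.429ms (4/7)
3. 1142.857ms @ 8/7 + 571.429ms (4/7)
4. 1714.286ms @ 12/7 + 571.429ms (4/7)
5. 2285.714ms @ 16/7 + 571.429ms (4/7)
6. 2857.143ms @ 20/7 + 428.571ms (3/7)
7. 3285.714ms @ 23/7 + 142.857ms (1/7)
8. 3428.571ms @ 24/7 + 571.429ms (4/7)
9. 4000.0ms @ 4 + 571.429ms (4/7)
10. 4571.429ms @ 32/7 + 571.429ms (4/7)
11. 5142.857ms @ 36/7 + 1142.857ms (8/7)
12. 6285.714ms @ 44/7 + 571.429ms (4/7)
13. 6857.143ms @ 48/7 + 571.429ms (4/7)
14. 7428.571ms @ 52/7 + 285.714ms (2/7)
15. 7714.286ms @ 54/7 + 285.714ms (2/7)

note 2 onset = 4/7b = 571.429ms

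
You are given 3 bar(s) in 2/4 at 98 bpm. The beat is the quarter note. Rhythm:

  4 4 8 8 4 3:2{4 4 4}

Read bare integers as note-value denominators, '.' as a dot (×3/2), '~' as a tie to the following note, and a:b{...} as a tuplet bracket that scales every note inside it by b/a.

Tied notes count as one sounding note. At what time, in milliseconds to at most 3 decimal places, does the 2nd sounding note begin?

note 2 onset = 1b = 612.245ms

1. 0.0ms @ 0 + 612.245ms (1)
2. 612.245ms @ 1 + 612.245ms (1)
3. 1224.49ms @ 2 + 306.122ms (1/2)
4. 1530.612ms @ 5/2 + 306.122ms (1/2)
5. 1836.735ms @ 3 + 612.245ms (1)
6. 2448.98ms @ 4 + 408.163ms (2/3)
7. 2857.143ms @ 14/3 + 408.163ms (2/3)
8. 3265.306ms @ 16/3 + 408.163ms (2/3)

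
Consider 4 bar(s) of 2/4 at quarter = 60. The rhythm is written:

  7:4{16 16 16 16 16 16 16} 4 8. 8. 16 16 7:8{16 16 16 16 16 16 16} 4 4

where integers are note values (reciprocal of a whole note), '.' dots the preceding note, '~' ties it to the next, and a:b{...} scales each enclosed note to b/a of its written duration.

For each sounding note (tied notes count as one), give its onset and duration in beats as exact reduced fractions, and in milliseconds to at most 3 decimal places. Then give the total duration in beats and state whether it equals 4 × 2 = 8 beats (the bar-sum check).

1) 0.0ms=0b +142.857ms=1/7b
2) 142.857ms=1/7b +142.857ms=1/7b
3) 285.714ms=2/7b +142.857ms=1/7b
4) 428.571ms=3/7b +142.857ms=1/7b
5) 571.429ms=4/7b +142.857ms=1/7b
6) 714.286ms=5/7b +142.857ms=1/7b
7) 857.143ms=6/7b +142.857ms=1/7b
8) 1000.0ms=1b +1000.0ms=1b
9) 2000.0ms=2b +750.0ms=3/4b
10) 2750.0ms=11/4b +750.0ms=3/4b
11) 3500.0ms=7/2b +250.0ms=1/4b
12) 3750.0ms=15/4b +250.0ms=1/4b
13) 4000.0ms=4b +285.714ms=2/7b
14) 4285.714ms=30/7b +285.714ms=2/7b
15) 4571.429ms=32/7b +285.714ms=2/7b
16) 4857.143ms=34/7b +285.714ms=2/7b
17) 5142.857ms=36/7b +285.714ms=2/7b
18) 5428.571ms=38/7b +285.714ms=2/7b
19) 5714.286ms=40/7b +285.714ms=2/7b
20) 6000.0ms=6b +1000.0ms=1b
21) 7000.0ms=7b +1000.0ms=1b
Σ=8b of 8 (60bpm 2/4) — PASS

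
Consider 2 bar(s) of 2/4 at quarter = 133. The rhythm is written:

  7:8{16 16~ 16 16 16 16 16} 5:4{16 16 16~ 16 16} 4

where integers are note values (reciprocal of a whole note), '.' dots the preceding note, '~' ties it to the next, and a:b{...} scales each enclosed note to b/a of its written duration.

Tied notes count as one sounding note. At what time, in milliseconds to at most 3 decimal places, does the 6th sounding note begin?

note 6 onset = 12/7b = 773.362ms

1. 0.0ms @ 0 + 128.894ms (2/7)
2. 128.894ms @ 2/7 + 257.787ms (4/7)
3. 386.681ms @ 6/7 + 128.894ms (2/7)
4. 515.575ms @ 8/7 + 128.894ms (2/7)
5. 644.468ms @ 10/7 + 128.894ms (2/7)
6. 773.362ms @ 12/7 + 128.894ms (2/7)
7. 902.256ms @ 2 + 90.226ms (1/5)
8. 992.481ms @ 11/5 + 90.226ms (1/5)
9. 1082.707ms @ 12/5 + 180.451ms (2/5)
10. 1263.158ms @ 14/5 + 90.226ms (1/5)
11. 1353.383ms @ 3 + 451.128ms (1)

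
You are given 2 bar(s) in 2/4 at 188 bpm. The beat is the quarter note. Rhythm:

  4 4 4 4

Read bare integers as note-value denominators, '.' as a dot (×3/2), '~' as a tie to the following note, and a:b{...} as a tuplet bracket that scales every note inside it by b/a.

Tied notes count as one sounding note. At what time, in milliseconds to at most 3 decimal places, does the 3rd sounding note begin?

1. 0.0ms @ 0 + 319.149ms (1)
2. 319.149ms @ 1 + 319.149ms (1)
3. 638.298ms @ 2 + 319.149ms (1)
4. 957.447ms @ 3 + 319.149ms (1)

note 3 onset = 2b = 638.298ms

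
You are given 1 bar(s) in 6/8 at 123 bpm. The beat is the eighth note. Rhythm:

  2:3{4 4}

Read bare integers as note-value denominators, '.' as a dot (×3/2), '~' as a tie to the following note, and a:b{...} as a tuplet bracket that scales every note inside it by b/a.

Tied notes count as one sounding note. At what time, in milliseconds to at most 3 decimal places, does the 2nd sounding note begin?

1. 0.0ms @ 0 + 1463.415ms (3)
2. 1463.415ms @ 3 + 1463.415ms (3)

note 2 onset = 3b = 1463.415ms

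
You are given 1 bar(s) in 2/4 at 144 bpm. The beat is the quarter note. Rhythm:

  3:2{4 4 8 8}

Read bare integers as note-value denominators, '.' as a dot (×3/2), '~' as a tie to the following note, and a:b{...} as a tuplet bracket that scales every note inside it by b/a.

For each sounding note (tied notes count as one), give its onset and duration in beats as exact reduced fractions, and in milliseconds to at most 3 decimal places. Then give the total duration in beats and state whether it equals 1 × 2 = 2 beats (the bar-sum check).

1) 0.0ms=0b +277.778ms=2/3b
2) 277.778ms=2/3b +277.778ms=2/3b
3) 555.556ms=4/3b +138.889ms=1/3b
4) 694.444ms=5/3b +138.889ms=1/3b
Σ=2b of 2 (144bpm 2/4) — PASS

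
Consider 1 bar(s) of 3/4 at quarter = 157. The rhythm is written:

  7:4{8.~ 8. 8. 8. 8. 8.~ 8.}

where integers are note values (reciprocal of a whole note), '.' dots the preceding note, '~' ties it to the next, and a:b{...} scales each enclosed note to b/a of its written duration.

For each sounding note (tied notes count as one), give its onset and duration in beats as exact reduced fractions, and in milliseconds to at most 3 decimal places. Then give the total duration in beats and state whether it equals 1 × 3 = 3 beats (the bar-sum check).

1) 0.0ms=0b +327.571ms=6/7b
2) 327.571ms=6/7b +163.785ms=3/7b
3) 491.356ms=9/7b +163.785ms=3/7b
4) 655.141ms=12/7b +163.785ms=3/7b
5) 818.926ms=15/7b +327.571ms=6/7b
Σ=3b of 3 (157bpm 3/4) — PASS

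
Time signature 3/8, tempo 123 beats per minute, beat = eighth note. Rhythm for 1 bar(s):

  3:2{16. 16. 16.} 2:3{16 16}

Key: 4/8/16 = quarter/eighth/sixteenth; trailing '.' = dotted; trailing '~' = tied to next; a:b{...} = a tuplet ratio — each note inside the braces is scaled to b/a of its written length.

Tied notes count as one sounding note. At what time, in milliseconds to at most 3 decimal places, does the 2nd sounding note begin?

note 2 onset = 1/2b = 243.902ms

1. 0.0ms @ 0 + 243.902ms (1/2)
2. 243.902ms @ 1/2 + 243.902ms (1/2)
3. 487.805ms @ 1 + 243.902ms (1/2)
4. 731.707ms @ 3/2 + 365.854ms (3/4)
5. 1097.561ms @ 9/4 + 365.854ms (3/4)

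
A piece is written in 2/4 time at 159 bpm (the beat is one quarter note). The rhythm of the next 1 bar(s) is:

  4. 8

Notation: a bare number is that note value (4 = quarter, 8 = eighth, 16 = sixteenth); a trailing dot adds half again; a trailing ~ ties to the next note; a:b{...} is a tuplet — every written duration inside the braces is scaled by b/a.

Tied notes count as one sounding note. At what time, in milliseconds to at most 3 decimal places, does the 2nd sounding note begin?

1. 0.0ms @ 0 + 566.038ms (3/2)
2. 566.038ms @ 3/2 + 188.679ms (1/2)

note 2 onset = 3/2b = 566.038ms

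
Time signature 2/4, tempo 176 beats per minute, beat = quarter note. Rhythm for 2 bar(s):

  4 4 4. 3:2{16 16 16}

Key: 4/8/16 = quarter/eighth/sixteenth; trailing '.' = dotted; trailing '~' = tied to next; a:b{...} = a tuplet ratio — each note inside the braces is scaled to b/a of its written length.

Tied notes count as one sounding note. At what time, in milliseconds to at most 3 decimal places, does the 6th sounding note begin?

note 6 onset = 23/6b = 1306.818ms

1. 0.0ms @ 0 + 340.909ms (1)
2. 340.909ms @ 1 + 340.909ms (1)
3. 681.818ms @ 2 + 511.364ms (3/2)
4. 1193.182ms @ 7/2 + 56.818ms (1/6)
5. 1250.0ms @ 11/3 + 56.818ms (1/6)
6. 1306.818ms @ 23/6 + 56.818ms (1/6)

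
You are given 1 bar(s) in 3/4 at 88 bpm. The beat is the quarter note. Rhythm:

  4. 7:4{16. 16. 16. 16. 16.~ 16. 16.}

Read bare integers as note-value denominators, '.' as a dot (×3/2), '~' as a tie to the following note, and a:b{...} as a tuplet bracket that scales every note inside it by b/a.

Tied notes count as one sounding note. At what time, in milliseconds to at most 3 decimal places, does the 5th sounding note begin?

note 5 onset = 15/7b = 1461.039ms

1. 0.0ms @ 0 + 1022.727ms (3/2)
2. 1022.727ms @ 3/2 + 146.104ms (3/14)
3. 1168.831ms @ 12/7 + 146.104ms (3/14)
4. 1314.935ms @ 27/14 + 146.104ms (3/14)
5. 1461.039ms @ 15/7 + 146.104ms (3/14)
6. 1607.143ms @ 33/14 + 292.208ms (3/7)
7. 1899.351ms @ 39/14 + 146.104ms (3/14)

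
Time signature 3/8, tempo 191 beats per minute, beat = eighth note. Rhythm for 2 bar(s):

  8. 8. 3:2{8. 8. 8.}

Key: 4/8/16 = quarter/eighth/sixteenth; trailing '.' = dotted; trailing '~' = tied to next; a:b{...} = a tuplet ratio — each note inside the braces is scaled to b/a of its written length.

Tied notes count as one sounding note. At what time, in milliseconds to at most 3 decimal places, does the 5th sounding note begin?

note 5 onset = 5b = 1570.681ms

1. 0.0ms @ 0 + 471.204ms (3/2)
2. 471.204ms @ 3/2 + 471.204ms (3/2)
3. 942.408ms @ 3 + 314.136ms (1)
4. 1256.545ms @ 4 + 314.136ms (1)
5. 1570.681ms @ 5 + 314.136ms (1)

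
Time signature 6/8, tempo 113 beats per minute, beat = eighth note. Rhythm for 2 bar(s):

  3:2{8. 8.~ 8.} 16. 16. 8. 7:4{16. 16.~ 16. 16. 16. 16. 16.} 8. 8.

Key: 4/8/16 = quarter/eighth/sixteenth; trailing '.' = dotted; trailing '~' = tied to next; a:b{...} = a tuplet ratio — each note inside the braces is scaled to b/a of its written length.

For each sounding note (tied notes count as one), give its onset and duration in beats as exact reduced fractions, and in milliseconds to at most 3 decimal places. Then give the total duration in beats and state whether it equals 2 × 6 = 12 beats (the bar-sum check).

1) 0.0ms=0b +530.973ms=1b
2) 530.973ms=1b +1061.947ms=2b
3) 1592.92ms=3b +398.23ms=3/4b
4) 1991.15ms=15/4b +398.23ms=3/4b
5) 2389.381ms=9/2b +796.46ms=3/2b
6) 3185.841ms=6b +227.56ms=3/7b
7) 3413.401ms=45/7b +455.12ms=6/7b
8) 3868.521ms=51/7b +227.56ms=3/7b
9) 4096.081ms=54/7b +227.56ms=3/7b
10) 4323.641ms=57/7b +227.56ms=3/7b
11) 4551.201ms=60/7b +227.56ms=3/7b
12) 4778.761ms=9b +796.46ms=3/2b
13) 5575.221ms=21/2b +796.46ms=3/2b
Σ=12b of 12 (113bpm 6/8) — PASS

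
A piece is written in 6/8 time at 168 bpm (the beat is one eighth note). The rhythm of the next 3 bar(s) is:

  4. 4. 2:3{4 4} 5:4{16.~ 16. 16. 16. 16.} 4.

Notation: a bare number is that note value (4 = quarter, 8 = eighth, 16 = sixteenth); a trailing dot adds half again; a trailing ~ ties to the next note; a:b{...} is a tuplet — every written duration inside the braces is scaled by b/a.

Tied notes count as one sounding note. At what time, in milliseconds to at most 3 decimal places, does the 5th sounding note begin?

1. 0.0ms @ 0 + 1071.429ms (3)
2. 1071.429ms @ 3 + 1071.429ms (3)
3. 2142.857ms @ 6 + 1071.429ms (3)
4. 3214.286ms @ 9 + 1071.429ms (3)
5. 4285.714ms @ 12 + 428.571ms (6/5)
6. 4714.286ms @ 66/5 + 214.286ms (3/5)
7. 4928.571ms @ 69/5 + 214.286ms (3/5)
8. 5142.857ms @ 72/5 + 214.286ms (3/5)
9. 5357.143ms @ 15 + 1071.429ms (3)

note 5 onset = 12b = 4285.714ms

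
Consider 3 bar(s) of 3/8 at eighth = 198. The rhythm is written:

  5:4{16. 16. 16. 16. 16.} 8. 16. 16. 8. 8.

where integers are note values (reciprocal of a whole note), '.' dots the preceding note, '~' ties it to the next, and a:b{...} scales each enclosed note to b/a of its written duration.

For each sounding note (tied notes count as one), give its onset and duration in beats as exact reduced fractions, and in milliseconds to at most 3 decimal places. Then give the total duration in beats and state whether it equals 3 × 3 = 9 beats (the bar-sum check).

1) 0.0ms=0b +181.818ms=3/5b
2) 181.818ms=3/5b +181.818ms=3/5b
3) 363.636ms=6/5b +181.818ms=3/5b
4) 545.455ms=9/5b +181.818ms=3/5b
5) 727.273ms=12/5b +181.818ms=3/5b
6) 909.091ms=3b +454.545ms=3/2b
7) 1363.636ms=9/2b +227.273ms=3/4b
8) 1590.909ms=21/4b +227.273ms=3/4b
9) 1818.182ms=6b +454.545ms=3/2b
10) 2272.727ms=15/2b +454.545ms=3/2b
Σ=9b of 9 (198bpm 3/8) — PASS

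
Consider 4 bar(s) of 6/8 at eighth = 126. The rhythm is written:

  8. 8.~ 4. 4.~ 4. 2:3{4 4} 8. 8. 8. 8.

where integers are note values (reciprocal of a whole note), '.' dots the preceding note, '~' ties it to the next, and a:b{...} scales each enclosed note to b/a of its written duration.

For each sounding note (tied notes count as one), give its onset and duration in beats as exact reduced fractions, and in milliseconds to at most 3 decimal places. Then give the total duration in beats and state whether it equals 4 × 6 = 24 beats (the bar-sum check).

1) 0.0ms=0b +714.286ms=3/2b
2) 714.286ms=3/2b +2142.857ms=9/2b
3) 2857.143ms=6b +2857.143ms=6b
4) 5714.286ms=12b +1428.571ms=3b
5) 7142.857ms=15b +1428.571ms=3b
6) 8571.429ms=18b +714.286ms=3/2b
7) 9285.714ms=39/2b +714.286ms=3/2b
8) 10000.0ms=21b +714.286ms=3/2b
9) 10714.286ms=45/2b +714.286ms=3/2b
Σ=24b of 24 (126bpm 6/8) — PASS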